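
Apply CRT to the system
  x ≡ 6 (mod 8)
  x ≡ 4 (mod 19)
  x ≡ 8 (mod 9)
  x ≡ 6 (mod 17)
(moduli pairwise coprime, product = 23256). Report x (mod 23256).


Product of moduli M = 8 · 19 · 9 · 17 = 23256.
Merge one congruence at a time:
  Start: x ≡ 6 (mod 8).
  Combine with x ≡ 4 (mod 19); new modulus lcm = 152.
    Write x = 6 + 8·t and substitute into x ≡ 4 (mod 19): 8·t ≡ 4 − 6 = -2 (mod 19).
    Reduce coefficients mod 19: 8·t ≡ 17 (mod 19).
    The inverse of 8 mod 19 is 12 (since 8·12 = 96 = 5·19 + 1), so t ≡ 12·17 = 204 ≡ 14 (mod 19).
    Then x = 6 + 8·14 = 118, valid modulo lcm(8, 19) = 152: x ≡ 118 (mod 152).
  Combine with x ≡ 8 (mod 9); new modulus lcm = 1368.
    Write x = 118 + 152·t and substitute into x ≡ 8 (mod 9): 152·t ≡ 8 − 118 = -110 (mod 9).
    Reduce coefficients mod 9: 8·t ≡ 7 (mod 9).
    The inverse of 8 mod 9 is 8 (since 8·8 = 64 = 7·9 + 1), so t ≡ 8·7 = 56 ≡ 2 (mod 9).
    Then x = 118 + 152·2 = 422, valid modulo lcm(152, 9) = 1368: x ≡ 422 (mod 1368).
  Combine with x ≡ 6 (mod 17); new modulus lcm = 23256.
    Write x = 422 + 1368·t and substitute into x ≡ 6 (mod 17): 1368·t ≡ 6 − 422 = -416 (mod 17).
    Reduce coefficients mod 17: 8·t ≡ 9 (mod 17).
    The inverse of 8 mod 17 is 15 (since 8·15 = 120 = 7·17 + 1), so t ≡ 15·9 = 135 ≡ 16 (mod 17).
    Then x = 422 + 1368·16 = 22310, valid modulo lcm(1368, 17) = 23256: x ≡ 22310 (mod 23256).
Verify against each original: 22310 mod 8 = 6, 22310 mod 19 = 4, 22310 mod 9 = 8, 22310 mod 17 = 6.

x ≡ 22310 (mod 23256).


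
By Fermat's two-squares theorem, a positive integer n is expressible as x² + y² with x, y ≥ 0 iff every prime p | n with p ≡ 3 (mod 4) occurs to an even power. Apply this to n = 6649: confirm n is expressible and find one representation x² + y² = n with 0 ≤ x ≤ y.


Step 1: Factor n = 6649 = 61 · 109.
Step 2: Check the mod-4 condition on each prime factor: 61 ≡ 1 (mod 4), exponent 1; 109 ≡ 1 (mod 4), exponent 1.
All primes ≡ 3 (mod 4) appear to even exponent (or don't appear), so by the two-squares theorem n IS expressible as a sum of two squares.
Step 3: Build a representation. Here n = 61 · 109 is a product of primes ≡ 1 (mod 4). Each prime p ≡ 1 (mod 4) is itself a sum of two squares; find a² by testing p − a² for a perfect square:
  61: 61 − 1² = 60, 61 − 2² = 57, 61 − 3² = 52, 61 − 4² = 45, 61 − 5² = 36 = 6² ⇒ 61 = 5² + 6².
  109: 109 − 1² = 108, 109 − 2² = 105, 109 − 3² = 100 = 10² ⇒ 109 = 3² + 10².
  Combine using the Brahmagupta–Fibonacci identity (a² + b²)(c² + d²) = (ac − bd)² + (ad + bc)² = (ac + bd)² + (ad − bc)²:
  61 · 109 = 6649: from (5² + 6²)(3² + 10²), take (5·3 − 6·10, 5·10 + 6·3) = (15 − 60, 50 + 18) = (-45, 68); dropping signs (only squares matter) gives (45, 68); check 45² + 68² = 2025 + 4624 = 6649 ✓.
Step 4: Order so x ≤ y and verify: 45² + 68² = 2025 + 4624 = 6649 = n. ✓

n = 6649 = 45² + 68² (one valid representation with x ≤ y).


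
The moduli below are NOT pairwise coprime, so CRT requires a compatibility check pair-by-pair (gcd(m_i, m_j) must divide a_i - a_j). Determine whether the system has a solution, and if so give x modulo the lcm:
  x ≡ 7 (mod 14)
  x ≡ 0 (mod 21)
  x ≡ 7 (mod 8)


Moduli 14, 21, 8 are not pairwise coprime, so CRT works modulo lcm(m_i) when all pairwise compatibility conditions hold.
Pairwise compatibility: gcd(m_i, m_j) must divide a_i - a_j for every pair.
Merge one congruence at a time:
  Start: x ≡ 7 (mod 14).
  Combine with x ≡ 0 (mod 21): gcd(14, 21) = 7; 0 - 7 = -7, which IS divisible by 7, so compatible.
    Write x = 7 + 14·t and substitute into x ≡ 0 (mod 21): 14·t ≡ 0 − 7 = -7 (mod 21).
    Divide the congruence (and modulus) by g = 7: 2·t ≡ -1 (mod 3).
    Reduce coefficients mod 3: 2·t ≡ 2 (mod 3).
    The inverse of 2 mod 3 is 2 (since 2·2 = 4 = 1·3 + 1), so t ≡ 2·2 = 4 ≡ 1 (mod 3).
    Then x = 7 + 14·1 = 21, valid modulo lcm(14, 21) = 42: x ≡ 21 (mod 42).
  Combine with x ≡ 7 (mod 8): gcd(42, 8) = 2; 7 - 21 = -14, which IS divisible by 2, so compatible.
    Write x = 21 + 42·t and substitute into x ≡ 7 (mod 8): 42·t ≡ 7 − 21 = -14 (mod 8).
    Divide the congruence (and modulus) by g = 2: 21·t ≡ -7 (mod 4).
    Reduce coefficients mod 4: 1·t ≡ 1 (mod 4).
    So t ≡ 1 (mod 4).
    Then x = 21 + 42·1 = 63, valid modulo lcm(42, 8) = 168: x ≡ 63 (mod 168).
Verify: 63 mod 14 = 7, 63 mod 21 = 0, 63 mod 8 = 7.

x ≡ 63 (mod 168).


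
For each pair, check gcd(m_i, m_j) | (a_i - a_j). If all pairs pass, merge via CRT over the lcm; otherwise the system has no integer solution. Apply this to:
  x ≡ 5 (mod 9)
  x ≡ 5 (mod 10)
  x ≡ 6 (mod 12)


Moduli 9, 10, 12 are not pairwise coprime, so CRT works modulo lcm(m_i) when all pairwise compatibility conditions hold.
Pairwise compatibility: gcd(m_i, m_j) must divide a_i - a_j for every pair.
Merge one congruence at a time:
  Start: x ≡ 5 (mod 9).
  Combine with x ≡ 5 (mod 10): gcd(9, 10) = 1; 5 - 5 = 0, which IS divisible by 1, so compatible.
    Write x = 5 + 9·t and substitute into x ≡ 5 (mod 10): 9·t ≡ 5 − 5 = 0 (mod 10).
    The inverse of 9 mod 10 is 9 (since 9·9 = 81 = 8·10 + 1), so t ≡ 9·0 = 0 ≡ 0 (mod 10).
    Then x = 5 + 9·0 = 5, valid modulo lcm(9, 10) = 90: x ≡ 5 (mod 90).
  Combine with x ≡ 6 (mod 12): gcd(90, 12) = 6, and 6 - 5 = 1 is NOT divisible by 6.
    ⇒ system is inconsistent (no integer solution).

No solution (the system is inconsistent).


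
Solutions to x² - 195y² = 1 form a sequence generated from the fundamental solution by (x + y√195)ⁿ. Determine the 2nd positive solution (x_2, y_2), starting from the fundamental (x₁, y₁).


Step 1: Find the fundamental solution (x₁, y₁) of x² - 195y² = 1.
  Expand √195 as a continued fraction. a₀ = ⌊√195⌋ = 13; iterate m_{k+1} = d_k·a_k − m_k, d_{k+1} = (195 − m_{k+1}²)/d_k, a_{k+1} = ⌊(a₀ + m_{k+1})/d_{k+1}⌋ (starting m₀ = 0, d₀ = 1), with convergents p_k = a_k·p_{k-1} + p_{k-2}, q_k = a_k·q_{k-1} + q_{k-2} (p₋₁ = 1, q₋₁ = 0):
  k = 0: a₀ = 13; p₀/q₀ = 13/1; p₀² − 195·q₀² = 169 − 195 = -26.
  k = 1: m = 13, d = 26, a = ⌊(13 + 13)/26⌋ = 1; p/q = (1·13 + 1)/(1·1 + 0) = 14/1; p² − 195·q² = 196 − 195 = 1.
  The first convergent with p² − 195·q² = 1 gives the fundamental solution (x₁, y₁) = (14, 1).
Step 2: Apply the recurrence (x_{n+1}, y_{n+1}) = (x₁x_n + 195y₁y_n, x₁y_n + y₁x_n) repeatedly.
  From (x_1, y_1) = (14, 1): x_2 = 14·14 + 195·1·1 = 391; y_2 = 14·1 + 1·14 = 28.
Step 3: Verify x_2² - 195·y_2² = 152881 - 152880 = 1 (should be 1). ✓

(x_1, y_1) = (14, 1); (x_2, y_2) = (391, 28).


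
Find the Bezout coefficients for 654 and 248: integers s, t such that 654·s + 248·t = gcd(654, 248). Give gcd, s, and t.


Euclidean algorithm on (654, 248) — divide until remainder is 0:
  654 = 2 · 248 + 158
  248 = 1 · 158 + 90
  158 = 1 · 90 + 68
  90 = 1 · 68 + 22
  68 = 3 · 22 + 2
  22 = 11 · 2 + 0
gcd(654, 248) = 2.
Track Bezout coefficients alongside the remainders: start with r₀ = 654 = a·1 + b·0 (s = 1, t = 0) and r₁ = 248 = a·0 + b·1 (s = 0, t = 1); each new remainder r_{k+1} = r_{k-1} − q_k·r_k inherits s_{k+1} = s_{k-1} − q_k·s_k, t_{k+1} = t_{k-1} − q_k·t_k, so r_k = a·s_k + b·t_k at every step:
  q = 2: r = 158, s = 1 − 2·0 = 1, t = 0 − 2·1 = -2  (check: 654·1 + 248·(-2) = 158)
  q = 1: r = 90, s = 0 − 1·1 = -1, t = 1 − 1·(-2) = 3  (check: 654·(-1) + 248·3 = 90)
  q = 1: r = 68, s = 1 − 1·(-1) = 2, t = -2 − 1·3 = -5  (check: 654·2 + 248·(-5) = 68)
  q = 1: r = 22, s = -1 − 1·2 = -3, t = 3 − 1·(-5) = 8  (check: 654·(-3) + 248·8 = 22)
  q = 3: r = 2, s = 2 − 3·(-3) = 11, t = -5 − 3·8 = -29  (check: 654·11 + 248·(-29) = 2)
The row with r = 2 (the gcd) gives the Bezout coefficients s = 11, t = -29.
Result: 654 · (11) + 248 · (-29) = 2.

gcd(654, 248) = 2; s = 11, t = -29 (check: 654·11 + 248·(-29) = 2).


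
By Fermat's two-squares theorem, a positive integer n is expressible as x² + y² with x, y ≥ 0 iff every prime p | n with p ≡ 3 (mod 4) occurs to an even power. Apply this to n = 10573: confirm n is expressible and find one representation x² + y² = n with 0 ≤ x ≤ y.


Step 1: Factor n = 10573 = 97 · 109.
Step 2: Check the mod-4 condition on each prime factor: 97 ≡ 1 (mod 4), exponent 1; 109 ≡ 1 (mod 4), exponent 1.
All primes ≡ 3 (mod 4) appear to even exponent (or don't appear), so by the two-squares theorem n IS expressible as a sum of two squares.
Step 3: Build a representation. Here n = 97 · 109 is a product of primes ≡ 1 (mod 4). Each prime p ≡ 1 (mod 4) is itself a sum of two squares; find a² by testing p − a² for a perfect square:
  97: 97 − 1² = 96, 97 − 2² = 93, 97 − 3² = 88, 97 − 4² = 81 = 9² ⇒ 97 = 4² + 9².
  109: 109 − 1² = 108, 109 − 2² = 105, 109 − 3² = 100 = 10² ⇒ 109 = 3² + 10².
  Combine using the Brahmagupta–Fibonacci identity (a² + b²)(c² + d²) = (ac − bd)² + (ad + bc)² = (ac + bd)² + (ad − bc)²:
  97 · 109 = 10573: from (4² + 9²)(3² + 10²), take (4·3 − 9·10, 4·10 + 9·3) = (12 − 90, 40 + 27) = (-78, 67); dropping signs (only squares matter) gives (78, 67); check 78² + 67² = 6084 + 4489 = 10573 ✓.
Step 4: Order so x ≤ y and verify: 67² + 78² = 4489 + 6084 = 10573 = n. ✓

n = 10573 = 67² + 78² (one valid representation with x ≤ y).


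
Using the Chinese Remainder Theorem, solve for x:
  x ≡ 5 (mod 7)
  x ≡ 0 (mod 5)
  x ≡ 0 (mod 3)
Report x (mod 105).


Moduli 7, 5, 3 are pairwise coprime; by CRT there is a unique solution modulo M = 7 · 5 · 3 = 105.
Solve pairwise, accumulating the modulus:
  Start with x ≡ 5 (mod 7).
  Combine with x ≡ 0 (mod 5): since gcd(7, 5) = 1, we get a unique residue mod 35.
    Write x = 5 + 7·t and substitute into x ≡ 0 (mod 5): 7·t ≡ 0 − 5 = -5 (mod 5).
    Reduce coefficients mod 5: 2·t ≡ 0 (mod 5).
    The inverse of 2 mod 5 is 3 (since 2·3 = 6 = 1·5 + 1), so t ≡ 3·0 = 0 ≡ 0 (mod 5).
    Then x = 5 + 7·0 = 5, valid modulo lcm(7, 5) = 35: x ≡ 5 (mod 35).
  Combine with x ≡ 0 (mod 3): since gcd(35, 3) = 1, we get a unique residue mod 105.
    Write x = 5 + 35·t and substitute into x ≡ 0 (mod 3): 35·t ≡ 0 − 5 = -5 (mod 3).
    Reduce coefficients mod 3: 2·t ≡ 1 (mod 3).
    The inverse of 2 mod 3 is 2 (since 2·2 = 4 = 1·3 + 1), so t ≡ 2·1 = 2 ≡ 2 (mod 3).
    Then x = 5 + 35·2 = 75, valid modulo lcm(35, 3) = 105: x ≡ 75 (mod 105).
Verify: 75 mod 7 = 5 ✓, 75 mod 5 = 0 ✓, 75 mod 3 = 0 ✓.

x ≡ 75 (mod 105).


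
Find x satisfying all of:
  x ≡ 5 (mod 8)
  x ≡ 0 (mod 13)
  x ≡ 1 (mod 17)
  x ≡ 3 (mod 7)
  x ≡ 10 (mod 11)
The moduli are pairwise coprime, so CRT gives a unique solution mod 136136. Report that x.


Product of moduli M = 8 · 13 · 17 · 7 · 11 = 136136.
Merge one congruence at a time:
  Start: x ≡ 5 (mod 8).
  Combine with x ≡ 0 (mod 13); new modulus lcm = 104.
    Write x = 5 + 8·t and substitute into x ≡ 0 (mod 13): 8·t ≡ 0 − 5 = -5 (mod 13).
    Reduce coefficients mod 13: 8·t ≡ 8 (mod 13).
    The inverse of 8 mod 13 is 5 (since 8·5 = 40 = 3·13 + 1), so t ≡ 5·8 = 40 ≡ 1 (mod 13).
    Then x = 5 + 8·1 = 13, valid modulo lcm(8, 13) = 104: x ≡ 13 (mod 104).
  Combine with x ≡ 1 (mod 17); new modulus lcm = 1768.
    Write x = 13 + 104·t and substitute into x ≡ 1 (mod 17): 104·t ≡ 1 − 13 = -12 (mod 17).
    Reduce coefficients mod 17: 2·t ≡ 5 (mod 17).
    The inverse of 2 mod 17 is 9 (since 2·9 = 18 = 1·17 + 1), so t ≡ 9·5 = 45 ≡ 11 (mod 17).
    Then x = 13 + 104·11 = 1157, valid modulo lcm(104, 17) = 1768: x ≡ 1157 (mod 1768).
  Combine with x ≡ 3 (mod 7); new modulus lcm = 12376.
    Write x = 1157 + 1768·t and substitute into x ≡ 3 (mod 7): 1768·t ≡ 3 − 1157 = -1154 (mod 7).
    Reduce coefficients mod 7: 4·t ≡ 1 (mod 7).
    The inverse of 4 mod 7 is 2 (since 4·2 = 8 = 1·7 + 1), so t ≡ 2·1 = 2 ≡ 2 (mod 7).
    Then x = 1157 + 1768·2 = 4693, valid modulo lcm(1768, 7) = 12376: x ≡ 4693 (mod 12376).
  Combine with x ≡ 10 (mod 11); new modulus lcm = 136136.
    Write x = 4693 + 12376·t and substitute into x ≡ 10 (mod 11): 12376·t ≡ 10 − 4693 = -4683 (mod 11).
    Reduce coefficients mod 11: 1·t ≡ 3 (mod 11).
    So t ≡ 3 (mod 11).
    Then x = 4693 + 12376·3 = 41821, valid modulo lcm(12376, 11) = 136136: x ≡ 41821 (mod 136136).
Verify against each original: 41821 mod 8 = 5, 41821 mod 13 = 0, 41821 mod 17 = 1, 41821 mod 7 = 3, 41821 mod 11 = 10.

x ≡ 41821 (mod 136136).


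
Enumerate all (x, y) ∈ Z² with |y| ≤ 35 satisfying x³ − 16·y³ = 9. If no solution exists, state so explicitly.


The equation is x³ - 16y³ = 9. For fixed y, x³ = 16·y³ + 9, so a solution requires the RHS to be a perfect cube.
Strategy: iterate y from -35 to 35, compute RHS = 16·y³ + 9, and check whether it is a (positive or negative) perfect cube.
Check small values of y:
  y = 0: RHS = 9 is not a perfect cube.
  y = 1: RHS = 25 is not a perfect cube.
  y = -1: RHS = -7 is not a perfect cube.
  y = 2: RHS = 137 is not a perfect cube.
  y = -2: RHS = -119 is not a perfect cube.
  y = 3: RHS = 441 is not a perfect cube.
  y = -3: RHS = -423 is not a perfect cube.
Continuing the search up to |y| = 35 finds no solutions either.
No (x, y) in the scanned range satisfies the equation.

No integer solutions with |y| ≤ 35.


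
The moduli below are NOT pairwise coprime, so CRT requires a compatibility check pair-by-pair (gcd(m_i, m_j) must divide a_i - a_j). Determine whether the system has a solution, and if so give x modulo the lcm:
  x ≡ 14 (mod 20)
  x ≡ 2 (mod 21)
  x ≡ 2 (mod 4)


Moduli 20, 21, 4 are not pairwise coprime, so CRT works modulo lcm(m_i) when all pairwise compatibility conditions hold.
Pairwise compatibility: gcd(m_i, m_j) must divide a_i - a_j for every pair.
Merge one congruence at a time:
  Start: x ≡ 14 (mod 20).
  Combine with x ≡ 2 (mod 21): gcd(20, 21) = 1; 2 - 14 = -12, which IS divisible by 1, so compatible.
    Write x = 14 + 20·t and substitute into x ≡ 2 (mod 21): 20·t ≡ 2 − 14 = -12 (mod 21).
    Reduce coefficients mod 21: 20·t ≡ 9 (mod 21).
    The inverse of 20 mod 21 is 20 (since 20·20 = 400 = 19·21 + 1), so t ≡ 20·9 = 180 ≡ 12 (mod 21).
    Then x = 14 + 20·12 = 254, valid modulo lcm(20, 21) = 420: x ≡ 254 (mod 420).
  Combine with x ≡ 2 (mod 4): gcd(420, 4) = 4; 2 - 254 = -252, which IS divisible by 4, so compatible.
    Write x = 254 + 420·t and substitute into x ≡ 2 (mod 4): 420·t ≡ 2 − 254 = -252 (mod 4).
    Divide the congruence (and modulus) by g = 4: 105·t ≡ -63 (mod 1).
    Modulo 1 every t works; take t = 0.
    Then x = 254 + 420·0 = 254, valid modulo lcm(420, 4) = 420: x ≡ 254 (mod 420).
Verify: 254 mod 20 = 14, 254 mod 21 = 2, 254 mod 4 = 2.

x ≡ 254 (mod 420).


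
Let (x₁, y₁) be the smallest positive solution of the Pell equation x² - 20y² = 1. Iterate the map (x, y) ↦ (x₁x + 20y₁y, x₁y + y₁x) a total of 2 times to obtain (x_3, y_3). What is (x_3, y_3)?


Step 1: Find the fundamental solution (x₁, y₁) of x² - 20y² = 1.
  Expand √20 as a continued fraction. a₀ = ⌊√20⌋ = 4; iterate m_{k+1} = d_k·a_k − m_k, d_{k+1} = (20 − m_{k+1}²)/d_k, a_{k+1} = ⌊(a₀ + m_{k+1})/d_{k+1}⌋ (starting m₀ = 0, d₀ = 1), with convergents p_k = a_k·p_{k-1} + p_{k-2}, q_k = a_k·q_{k-1} + q_{k-2} (p₋₁ = 1, q₋₁ = 0):
  k = 0: a₀ = 4; p₀/q₀ = 4/1; p₀² − 20·q₀² = 16 − 20 = -4.
  k = 1: m = 4, d = 4, a = ⌊(4 + 4)/4⌋ = 2; p/q = (2·4 + 1)/(2·1 + 0) = 9/2; p² − 20·q² = 81 − 80 = 1.
  The first convergent with p² − 20·q² = 1 gives the fundamental solution (x₁, y₁) = (9, 2).
Step 2: Apply the recurrence (x_{n+1}, y_{n+1}) = (x₁x_n + 20y₁y_n, x₁y_n + y₁x_n) repeatedly.
  From (x_1, y_1) = (9, 2): x_2 = 9·9 + 20·2·2 = 161; y_2 = 9·2 + 2·9 = 36.
  From (x_2, y_2) = (161, 36): x_3 = 9·161 + 20·2·36 = 2889; y_3 = 9·36 + 2·161 = 646.
Step 3: Verify x_3² - 20·y_3² = 8346321 - 8346320 = 1 (should be 1). ✓

(x_1, y_1) = (9, 2); (x_3, y_3) = (2889, 646).


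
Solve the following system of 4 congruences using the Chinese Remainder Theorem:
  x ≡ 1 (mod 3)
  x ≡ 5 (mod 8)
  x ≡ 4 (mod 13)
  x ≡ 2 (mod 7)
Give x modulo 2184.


Product of moduli M = 3 · 8 · 13 · 7 = 2184.
Merge one congruence at a time:
  Start: x ≡ 1 (mod 3).
  Combine with x ≡ 5 (mod 8); new modulus lcm = 24.
    Write x = 1 + 3·t and substitute into x ≡ 5 (mod 8): 3·t ≡ 5 − 1 = 4 (mod 8).
    The inverse of 3 mod 8 is 3 (since 3·3 = 9 = 1·8 + 1), so t ≡ 3·4 = 12 ≡ 4 (mod 8).
    Then x = 1 + 3·4 = 13, valid modulo lcm(3, 8) = 24: x ≡ 13 (mod 24).
  Combine with x ≡ 4 (mod 13); new modulus lcm = 312.
    Write x = 13 + 24·t and substitute into x ≡ 4 (mod 13): 24·t ≡ 4 − 13 = -9 (mod 13).
    Reduce coefficients mod 13: 11·t ≡ 4 (mod 13).
    The inverse of 11 mod 13 is 6 (since 11·6 = 66 = 5·13 + 1), so t ≡ 6·4 = 24 ≡ 11 (mod 13).
    Then x = 13 + 24·11 = 277, valid modulo lcm(24, 13) = 312: x ≡ 277 (mod 312).
  Combine with x ≡ 2 (mod 7); new modulus lcm = 2184.
    Write x = 277 + 312·t and substitute into x ≡ 2 (mod 7): 312·t ≡ 2 − 277 = -275 (mod 7).
    Reduce coefficients mod 7: 4·t ≡ 5 (mod 7).
    The inverse of 4 mod 7 is 2 (since 4·2 = 8 = 1·7 + 1), so t ≡ 2·5 = 10 ≡ 3 (mod 7).
    Then x = 277 + 312·3 = 1213, valid modulo lcm(312, 7) = 2184: x ≡ 1213 (mod 2184).
Verify against each original: 1213 mod 3 = 1, 1213 mod 8 = 5, 1213 mod 13 = 4, 1213 mod 7 = 2.

x ≡ 1213 (mod 2184).


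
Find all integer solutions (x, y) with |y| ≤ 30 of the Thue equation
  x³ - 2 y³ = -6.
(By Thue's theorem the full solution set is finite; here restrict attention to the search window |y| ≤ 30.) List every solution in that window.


The equation is x³ - 2y³ = -6. For fixed y, x³ = 2·y³ − 6, so a solution requires the RHS to be a perfect cube.
Strategy: iterate y from -30 to 30, compute RHS = 2·y³ − 6, and check whether it is a (positive or negative) perfect cube.
Check small values of y:
  y = 0: RHS = -6 is not a perfect cube.
  y = 1: RHS = -4 is not a perfect cube.
  y = -1: RHS = -8 = (-2)³ ⇒ x = -2 works.
  y = 2: RHS = 10 is not a perfect cube.
  y = -2: RHS = -22 is not a perfect cube.
  y = 3: RHS = 48 is not a perfect cube.
  y = -3: RHS = -60 is not a perfect cube.
Continuing the search up to |y| = 30 finds no further solutions beyond those listed.
Collected solutions: (-2, -1).

Solutions (with |y| ≤ 30): (-2, -1).


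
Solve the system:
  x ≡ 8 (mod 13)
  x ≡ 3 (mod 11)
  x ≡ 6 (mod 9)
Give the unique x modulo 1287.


Moduli 13, 11, 9 are pairwise coprime; by CRT there is a unique solution modulo M = 13 · 11 · 9 = 1287.
Solve pairwise, accumulating the modulus:
  Start with x ≡ 8 (mod 13).
  Combine with x ≡ 3 (mod 11): since gcd(13, 11) = 1, we get a unique residue mod 143.
    Write x = 8 + 13·t and substitute into x ≡ 3 (mod 11): 13·t ≡ 3 − 8 = -5 (mod 11).
    Reduce coefficients mod 11: 2·t ≡ 6 (mod 11).
    The inverse of 2 mod 11 is 6 (since 2·6 = 12 = 1·11 + 1), so t ≡ 6·6 = 36 ≡ 3 (mod 11).
    Then x = 8 + 13·3 = 47, valid modulo lcm(13, 11) = 143: x ≡ 47 (mod 143).
  Combine with x ≡ 6 (mod 9): since gcd(143, 9) = 1, we get a unique residue mod 1287.
    Write x = 47 + 143·t and substitute into x ≡ 6 (mod 9): 143·t ≡ 6 − 47 = -41 (mod 9).
    Reduce coefficients mod 9: 8·t ≡ 4 (mod 9).
    The inverse of 8 mod 9 is 8 (since 8·8 = 64 = 7·9 + 1), so t ≡ 8·4 = 32 ≡ 5 (mod 9).
    Then x = 47 + 143·5 = 762, valid modulo lcm(143, 9) = 1287: x ≡ 762 (mod 1287).
Verify: 762 mod 13 = 8 ✓, 762 mod 11 = 3 ✓, 762 mod 9 = 6 ✓.

x ≡ 762 (mod 1287).


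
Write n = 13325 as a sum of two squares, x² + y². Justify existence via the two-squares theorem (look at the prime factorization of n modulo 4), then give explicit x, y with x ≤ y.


Step 1: Factor n = 13325 = 5^2 · 13 · 41.
Step 2: Check the mod-4 condition on each prime factor: 5 ≡ 1 (mod 4), exponent 2; 13 ≡ 1 (mod 4), exponent 1; 41 ≡ 1 (mod 4), exponent 1.
All primes ≡ 3 (mod 4) appear to even exponent (or don't appear), so by the two-squares theorem n IS expressible as a sum of two squares.
Step 3: Build a representation. Group n = k² · m with k = 5 and m = 13 · 41 = 533 (a product of primes ≡ 1 (mod 4)); a representation of m scales to one of n via (k·x)² + (k·y)² = k²(x² + y²). Each prime p ≡ 1 (mod 4) is itself a sum of two squares; find a² by testing p − a² for a perfect square:
  13: 13 − 1² = 12, 13 − 2² = 9 = 3² ⇒ 13 = 2² + 3².
  41: 41 − 1² = 40, 41 − 2² = 37, 41 − 3² = 32, 41 − 4² = 25 = 5² ⇒ 41 = 4² + 5².
  Combine using the Brahmagupta–Fibonacci identity (a² + b²)(c² + d²) = (ac − bd)² + (ad + bc)² = (ac + bd)² + (ad − bc)²:
  13 · 41 = 533: from (2² + 3²)(4² + 5²), take (2·4 − 3·5, 2·5 + 3·4) = (8 − 15, 10 + 12) = (-7, 22); dropping signs (only squares matter) gives (7, 22); check 7² + 22² = 49 + 484 = 533 ✓.
  Scale by k = 5: (5·7, 5·22) = (35, 110).
Step 4: Order so x ≤ y and verify: 35² + 110² = 1225 + 12100 = 13325 = n. ✓

n = 13325 = 35² + 110² (one valid representation with x ≤ y).


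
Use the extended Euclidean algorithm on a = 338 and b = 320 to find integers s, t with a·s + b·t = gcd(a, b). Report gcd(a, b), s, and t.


Euclidean algorithm on (338, 320) — divide until remainder is 0:
  338 = 1 · 320 + 18
  320 = 17 · 18 + 14
  18 = 1 · 14 + 4
  14 = 3 · 4 + 2
  4 = 2 · 2 + 0
gcd(338, 320) = 2.
Track Bezout coefficients alongside the remainders: start with r₀ = 338 = a·1 + b·0 (s = 1, t = 0) and r₁ = 320 = a·0 + b·1 (s = 0, t = 1); each new remainder r_{k+1} = r_{k-1} − q_k·r_k inherits s_{k+1} = s_{k-1} − q_k·s_k, t_{k+1} = t_{k-1} − q_k·t_k, so r_k = a·s_k + b·t_k at every step:
  q = 1: r = 18, s = 1 − 1·0 = 1, t = 0 − 1·1 = -1  (check: 338·1 + 320·(-1) = 18)
  q = 17: r = 14, s = 0 − 17·1 = -17, t = 1 − 17·(-1) = 18  (check: 338·(-17) + 320·18 = 14)
  q = 1: r = 4, s = 1 − 1·(-17) = 18, t = -1 − 1·18 = -19  (check: 338·18 + 320·(-19) = 4)
  q = 3: r = 2, s = -17 − 3·18 = -71, t = 18 − 3·(-19) = 75  (check: 338·(-71) + 320·75 = 2)
The row with r = 2 (the gcd) gives the Bezout coefficients s = -71, t = 75.
Result: 338 · (-71) + 320 · (75) = 2.

gcd(338, 320) = 2; s = -71, t = 75 (check: 338·(-71) + 320·75 = 2).


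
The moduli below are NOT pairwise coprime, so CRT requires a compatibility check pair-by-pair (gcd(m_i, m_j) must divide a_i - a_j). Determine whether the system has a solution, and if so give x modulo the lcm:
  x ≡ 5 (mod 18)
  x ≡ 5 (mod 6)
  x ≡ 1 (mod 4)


Moduli 18, 6, 4 are not pairwise coprime, so CRT works modulo lcm(m_i) when all pairwise compatibility conditions hold.
Pairwise compatibility: gcd(m_i, m_j) must divide a_i - a_j for every pair.
Merge one congruence at a time:
  Start: x ≡ 5 (mod 18).
  Combine with x ≡ 5 (mod 6): gcd(18, 6) = 6; 5 - 5 = 0, which IS divisible by 6, so compatible.
    Write x = 5 + 18·t and substitute into x ≡ 5 (mod 6): 18·t ≡ 5 − 5 = 0 (mod 6).
    Divide the congruence (and modulus) by g = 6: 3·t ≡ 0 (mod 1).
    Modulo 1 every t works; take t = 0.
    Then x = 5 + 18·0 = 5, valid modulo lcm(18, 6) = 18: x ≡ 5 (mod 18).
  Combine with x ≡ 1 (mod 4): gcd(18, 4) = 2; 1 - 5 = -4, which IS divisible by 2, so compatible.
    Write x = 5 + 18·t and substitute into x ≡ 1 (mod 4): 18·t ≡ 1 − 5 = -4 (mod 4).
    Divide the congruence (and modulus) by g = 2: 9·t ≡ -2 (mod 2).
    Reduce coefficients mod 2: 1·t ≡ 0 (mod 2).
    So t ≡ 0 (mod 2).
    Then x = 5 + 18·0 = 5, valid modulo lcm(18, 4) = 36: x ≡ 5 (mod 36).
Verify: 5 mod 18 = 5, 5 mod 6 = 5, 5 mod 4 = 1.

x ≡ 5 (mod 36).


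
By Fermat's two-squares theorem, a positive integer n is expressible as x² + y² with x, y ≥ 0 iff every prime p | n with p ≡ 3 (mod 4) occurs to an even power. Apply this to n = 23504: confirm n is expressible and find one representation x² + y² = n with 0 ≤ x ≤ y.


Step 1: Factor n = 23504 = 2^4 · 13 · 113.
Step 2: Check the mod-4 condition on each prime factor: 2 = 2 (special); 13 ≡ 1 (mod 4), exponent 1; 113 ≡ 1 (mod 4), exponent 1.
All primes ≡ 3 (mod 4) appear to even exponent (or don't appear), so by the two-squares theorem n IS expressible as a sum of two squares.
Step 3: Build a representation. Group n = k² · m with k = 4 and m = 13 · 113 = 1469 (a product of primes ≡ 1 (mod 4)); a representation of m scales to one of n via (k·x)² + (k·y)² = k²(x² + y²). Each prime p ≡ 1 (mod 4) is itself a sum of two squares; find a² by testing p − a² for a perfect square:
  13: 13 − 1² = 12, 13 − 2² = 9 = 3² ⇒ 13 = 2² + 3².
  113: 113 − 1² = 112, 113 − 2² = 109, 113 − 3² = 104, 113 − 4² = 97, 113 − 5² = 88, 113 − 6² = 77, 113 − 7² = 64 = 8² ⇒ 113 = 7² + 8².
  Combine using the Brahmagupta–Fibonacci identity (a² + b²)(c² + d²) = (ac − bd)² + (ad + bc)² = (ac + bd)² + (ad − bc)²:
  13 · 113 = 1469: from (2² + 3²)(7² + 8²), take (2·7 − 3·8, 2·8 + 3·7) = (14 − 24, 16 + 21) = (-10, 37); dropping signs (only squares matter) gives (10, 37); check 10² + 37² = 100 + 1369 = 1469 ✓.
  Scale by k = 4: (4·10, 4·37) = (40, 148).
Step 4: Order so x ≤ y and verify: 40² + 148² = 1600 + 21904 = 23504 = n. ✓

n = 23504 = 40² + 148² (one valid representation with x ≤ y).


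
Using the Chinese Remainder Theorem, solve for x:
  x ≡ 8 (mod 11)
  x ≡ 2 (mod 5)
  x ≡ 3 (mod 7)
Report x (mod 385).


Moduli 11, 5, 7 are pairwise coprime; by CRT there is a unique solution modulo M = 11 · 5 · 7 = 385.
Solve pairwise, accumulating the modulus:
  Start with x ≡ 8 (mod 11).
  Combine with x ≡ 2 (mod 5): since gcd(11, 5) = 1, we get a unique residue mod 55.
    Write x = 8 + 11·t and substitute into x ≡ 2 (mod 5): 11·t ≡ 2 − 8 = -6 (mod 5).
    Reduce coefficients mod 5: 1·t ≡ 4 (mod 5).
    So t ≡ 4 (mod 5).
    Then x = 8 + 11·4 = 52, valid modulo lcm(11, 5) = 55: x ≡ 52 (mod 55).
  Combine with x ≡ 3 (mod 7): since gcd(55, 7) = 1, we get a unique residue mod 385.
    Write x = 52 + 55·t and substitute into x ≡ 3 (mod 7): 55·t ≡ 3 − 52 = -49 (mod 7).
    Reduce coefficients mod 7: 6·t ≡ 0 (mod 7).
    The inverse of 6 mod 7 is 6 (since 6·6 = 36 = 5·7 + 1), so t ≡ 6·0 = 0 ≡ 0 (mod 7).
    Then x = 52 + 55·0 = 52, valid modulo lcm(55, 7) = 385: x ≡ 52 (mod 385).
Verify: 52 mod 11 = 8 ✓, 52 mod 5 = 2 ✓, 52 mod 7 = 3 ✓.

x ≡ 52 (mod 385).


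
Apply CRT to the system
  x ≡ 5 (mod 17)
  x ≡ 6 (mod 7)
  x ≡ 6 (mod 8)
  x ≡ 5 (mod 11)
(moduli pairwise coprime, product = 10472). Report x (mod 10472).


Product of moduli M = 17 · 7 · 8 · 11 = 10472.
Merge one congruence at a time:
  Start: x ≡ 5 (mod 17).
  Combine with x ≡ 6 (mod 7); new modulus lcm = 119.
    Write x = 5 + 17·t and substitute into x ≡ 6 (mod 7): 17·t ≡ 6 − 5 = 1 (mod 7).
    Reduce coefficients mod 7: 3·t ≡ 1 (mod 7).
    The inverse of 3 mod 7 is 5 (since 3·5 = 15 = 2·7 + 1), so t ≡ 5·1 = 5 ≡ 5 (mod 7).
    Then x = 5 + 17·5 = 90, valid modulo lcm(17, 7) = 119: x ≡ 90 (mod 119).
  Combine with x ≡ 6 (mod 8); new modulus lcm = 952.
    Write x = 90 + 119·t and substitute into x ≡ 6 (mod 8): 119·t ≡ 6 − 90 = -84 (mod 8).
    Reduce coefficients mod 8: 7·t ≡ 4 (mod 8).
    The inverse of 7 mod 8 is 7 (since 7·7 = 49 = 6·8 + 1), so t ≡ 7·4 = 28 ≡ 4 (mod 8).
    Then x = 90 + 119·4 = 566, valid modulo lcm(119, 8) = 952: x ≡ 566 (mod 952).
  Combine with x ≡ 5 (mod 11); new modulus lcm = 10472.
    Write x = 566 + 952·t and substitute into x ≡ 5 (mod 11): 952·t ≡ 5 − 566 = -561 (mod 11).
    Reduce coefficients mod 11: 6·t ≡ 0 (mod 11).
    The inverse of 6 mod 11 is 2 (since 6·2 = 12 = 1·11 + 1), so t ≡ 2·0 = 0 ≡ 0 (mod 11).
    Then x = 566 + 952·0 = 566, valid modulo lcm(952, 11) = 10472: x ≡ 566 (mod 10472).
Verify against each original: 566 mod 17 = 5, 566 mod 7 = 6, 566 mod 8 = 6, 566 mod 11 = 5.

x ≡ 566 (mod 10472).


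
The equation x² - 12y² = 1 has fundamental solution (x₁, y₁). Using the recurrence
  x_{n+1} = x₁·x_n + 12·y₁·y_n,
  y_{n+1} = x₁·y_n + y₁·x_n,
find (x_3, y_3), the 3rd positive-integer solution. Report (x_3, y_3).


Step 1: Find the fundamental solution (x₁, y₁) of x² - 12y² = 1.
  Expand √12 as a continued fraction. a₀ = ⌊√12⌋ = 3; iterate m_{k+1} = d_k·a_k − m_k, d_{k+1} = (12 − m_{k+1}²)/d_k, a_{k+1} = ⌊(a₀ + m_{k+1})/d_{k+1}⌋ (starting m₀ = 0, d₀ = 1), with convergents p_k = a_k·p_{k-1} + p_{k-2}, q_k = a_k·q_{k-1} + q_{k-2} (p₋₁ = 1, q₋₁ = 0):
  k = 0: a₀ = 3; p₀/q₀ = 3/1; p₀² − 12·q₀² = 9 − 12 = -3.
  k = 1: m = 3, d = 3, a = ⌊(3 + 3)/3⌋ = 2; p/q = (2·3 + 1)/(2·1 + 0) = 7/2; p² − 12·q² = 49 − 48 = 1.
  The first convergent with p² − 12·q² = 1 gives the fundamental solution (x₁, y₁) = (7, 2).
Step 2: Apply the recurrence (x_{n+1}, y_{n+1}) = (x₁x_n + 12y₁y_n, x₁y_n + y₁x_n) repeatedly.
  From (x_1, y_1) = (7, 2): x_2 = 7·7 + 12·2·2 = 97; y_2 = 7·2 + 2·7 = 28.
  From (x_2, y_2) = (97, 28): x_3 = 7·97 + 12·2·28 = 1351; y_3 = 7·28 + 2·97 = 390.
Step 3: Verify x_3² - 12·y_3² = 1825201 - 1825200 = 1 (should be 1). ✓

(x_1, y_1) = (7, 2); (x_3, y_3) = (1351, 390).


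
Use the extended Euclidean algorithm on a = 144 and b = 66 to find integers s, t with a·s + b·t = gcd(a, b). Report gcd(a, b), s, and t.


Euclidean algorithm on (144, 66) — divide until remainder is 0:
  144 = 2 · 66 + 12
  66 = 5 · 12 + 6
  12 = 2 · 6 + 0
gcd(144, 66) = 6.
Track Bezout coefficients alongside the remainders: start with r₀ = 144 = a·1 + b·0 (s = 1, t = 0) and r₁ = 66 = a·0 + b·1 (s = 0, t = 1); each new remainder r_{k+1} = r_{k-1} − q_k·r_k inherits s_{k+1} = s_{k-1} − q_k·s_k, t_{k+1} = t_{k-1} − q_k·t_k, so r_k = a·s_k + b·t_k at every step:
  q = 2: r = 12, s = 1 − 2·0 = 1, t = 0 − 2·1 = -2  (check: 144·1 + 66·(-2) = 12)
  q = 5: r = 6, s = 0 − 5·1 = -5, t = 1 − 5·(-2) = 11  (check: 144·(-5) + 66·11 = 6)
The row with r = 6 (the gcd) gives the Bezout coefficients s = -5, t = 11.
Result: 144 · (-5) + 66 · (11) = 6.

gcd(144, 66) = 6; s = -5, t = 11 (check: 144·(-5) + 66·11 = 6).


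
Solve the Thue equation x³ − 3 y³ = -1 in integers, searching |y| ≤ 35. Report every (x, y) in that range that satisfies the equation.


The equation is x³ - 3y³ = -1. For fixed y, x³ = 3·y³ − 1, so a solution requires the RHS to be a perfect cube.
Strategy: iterate y from -35 to 35, compute RHS = 3·y³ − 1, and check whether it is a (positive or negative) perfect cube.
Check small values of y:
  y = 0: RHS = -1 = (-1)³ ⇒ x = -1 works.
  y = 1: RHS = 2 is not a perfect cube.
  y = -1: RHS = -4 is not a perfect cube.
  y = 2: RHS = 23 is not a perfect cube.
  y = -2: RHS = -25 is not a perfect cube.
  y = 3: RHS = 80 is not a perfect cube.
  y = -3: RHS = -82 is not a perfect cube.
Continuing the search up to |y| = 35 finds no further solutions beyond those listed.
Collected solutions: (-1, 0).

Solutions (with |y| ≤ 35): (-1, 0).


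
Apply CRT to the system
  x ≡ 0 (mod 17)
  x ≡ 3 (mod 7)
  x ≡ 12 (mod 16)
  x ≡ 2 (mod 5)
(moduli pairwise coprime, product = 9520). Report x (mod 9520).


Product of moduli M = 17 · 7 · 16 · 5 = 9520.
Merge one congruence at a time:
  Start: x ≡ 0 (mod 17).
  Combine with x ≡ 3 (mod 7); new modulus lcm = 119.
    Write x = 0 + 17·t and substitute into x ≡ 3 (mod 7): 17·t ≡ 3 − 0 = 3 (mod 7).
    Reduce coefficients mod 7: 3·t ≡ 3 (mod 7).
    The inverse of 3 mod 7 is 5 (since 3·5 = 15 = 2·7 + 1), so t ≡ 5·3 = 15 ≡ 1 (mod 7).
    Then x = 0 + 17·1 = 17, valid modulo lcm(17, 7) = 119: x ≡ 17 (mod 119).
  Combine with x ≡ 12 (mod 16); new modulus lcm = 1904.
    Write x = 17 + 119·t and substitute into x ≡ 12 (mod 16): 119·t ≡ 12 − 17 = -5 (mod 16).
    Reduce coefficients mod 16: 7·t ≡ 11 (mod 16).
    The inverse of 7 mod 16 is 7 (since 7·7 = 49 = 3·16 + 1), so t ≡ 7·11 = 77 ≡ 13 (mod 16).
    Then x = 17 + 119·13 = 1564, valid modulo lcm(119, 16) = 1904: x ≡ 1564 (mod 1904).
  Combine with x ≡ 2 (mod 5); new modulus lcm = 9520.
    Write x = 1564 + 1904·t and substitute into x ≡ 2 (mod 5): 1904·t ≡ 2 − 1564 = -1562 (mod 5).
    Reduce coefficients mod 5: 4·t ≡ 3 (mod 5).
    The inverse of 4 mod 5 is 4 (since 4·4 = 16 = 3·5 + 1), so t ≡ 4·3 = 12 ≡ 2 (mod 5).
    Then x = 1564 + 1904·2 = 5372, valid modulo lcm(1904, 5) = 9520: x ≡ 5372 (mod 9520).
Verify against each original: 5372 mod 17 = 0, 5372 mod 7 = 3, 5372 mod 16 = 12, 5372 mod 5 = 2.

x ≡ 5372 (mod 9520).


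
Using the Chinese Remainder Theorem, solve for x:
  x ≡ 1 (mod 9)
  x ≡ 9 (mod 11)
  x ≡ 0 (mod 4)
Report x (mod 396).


Moduli 9, 11, 4 are pairwise coprime; by CRT there is a unique solution modulo M = 9 · 11 · 4 = 396.
Solve pairwise, accumulating the modulus:
  Start with x ≡ 1 (mod 9).
  Combine with x ≡ 9 (mod 11): since gcd(9, 11) = 1, we get a unique residue mod 99.
    Write x = 1 + 9·t and substitute into x ≡ 9 (mod 11): 9·t ≡ 9 − 1 = 8 (mod 11).
    The inverse of 9 mod 11 is 5 (since 9·5 = 45 = 4·11 + 1), so t ≡ 5·8 = 40 ≡ 7 (mod 11).
    Then x = 1 + 9·7 = 64, valid modulo lcm(9, 11) = 99: x ≡ 64 (mod 99).
  Combine with x ≡ 0 (mod 4): since gcd(99, 4) = 1, we get a unique residue mod 396.
    Write x = 64 + 99·t and substitute into x ≡ 0 (mod 4): 99·t ≡ 0 − 64 = -64 (mod 4).
    Reduce coefficients mod 4: 3·t ≡ 0 (mod 4).
    The inverse of 3 mod 4 is 3 (since 3·3 = 9 = 2·4 + 1), so t ≡ 3·0 = 0 ≡ 0 (mod 4).
    Then x = 64 + 99·0 = 64, valid modulo lcm(99, 4) = 396: x ≡ 64 (mod 396).
Verify: 64 mod 9 = 1 ✓, 64 mod 11 = 9 ✓, 64 mod 4 = 0 ✓.

x ≡ 64 (mod 396).


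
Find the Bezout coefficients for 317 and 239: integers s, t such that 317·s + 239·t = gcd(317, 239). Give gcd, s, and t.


Euclidean algorithm on (317, 239) — divide until remainder is 0:
  317 = 1 · 239 + 78
  239 = 3 · 78 + 5
  78 = 15 · 5 + 3
  5 = 1 · 3 + 2
  3 = 1 · 2 + 1
  2 = 2 · 1 + 0
gcd(317, 239) = 1.
Track Bezout coefficients alongside the remainders: start with r₀ = 317 = a·1 + b·0 (s = 1, t = 0) and r₁ = 239 = a·0 + b·1 (s = 0, t = 1); each new remainder r_{k+1} = r_{k-1} − q_k·r_k inherits s_{k+1} = s_{k-1} − q_k·s_k, t_{k+1} = t_{k-1} − q_k·t_k, so r_k = a·s_k + b·t_k at every step:
  q = 1: r = 78, s = 1 − 1·0 = 1, t = 0 − 1·1 = -1  (check: 317·1 + 239·(-1) = 78)
  q = 3: r = 5, s = 0 − 3·1 = -3, t = 1 − 3·(-1) = 4  (check: 317·(-3) + 239·4 = 5)
  q = 15: r = 3, s = 1 − 15·(-3) = 46, t = -1 − 15·4 = -61  (check: 317·46 + 239·(-61) = 3)
  q = 1: r = 2, s = -3 − 1·46 = -49, t = 4 − 1·(-61) = 65  (check: 317·(-49) + 239·65 = 2)
  q = 1: r = 1, s = 46 − 1·(-49) = 95, t = -61 − 1·65 = -126  (check: 317·95 + 239·(-126) = 1)
The row with r = 1 (the gcd) gives the Bezout coefficients s = 95, t = -126.
Result: 317 · (95) + 239 · (-126) = 1.

gcd(317, 239) = 1; s = 95, t = -126 (check: 317·95 + 239·(-126) = 1).


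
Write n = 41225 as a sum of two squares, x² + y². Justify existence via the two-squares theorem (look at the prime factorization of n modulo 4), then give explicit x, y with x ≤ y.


Step 1: Factor n = 41225 = 5^2 · 17 · 97.
Step 2: Check the mod-4 condition on each prime factor: 5 ≡ 1 (mod 4), exponent 2; 17 ≡ 1 (mod 4), exponent 1; 97 ≡ 1 (mod 4), exponent 1.
All primes ≡ 3 (mod 4) appear to even exponent (or don't appear), so by the two-squares theorem n IS expressible as a sum of two squares.
Step 3: Build a representation. Group n = k² · m with k = 5 and m = 17 · 97 = 1649 (a product of primes ≡ 1 (mod 4)); a representation of m scales to one of n via (k·x)² + (k·y)² = k²(x² + y²). Each prime p ≡ 1 (mod 4) is itself a sum of two squares; find a² by testing p − a² for a perfect square:
  17: 17 − 1² = 16 = 4² ⇒ 17 = 1² + 4².
  97: 97 − 1² = 96, 97 − 2² = 93, 97 − 3² = 88, 97 − 4² = 81 = 9² ⇒ 97 = 4² + 9².
  Combine using the Brahmagupta–Fibonacci identity (a² + b²)(c² + d²) = (ac − bd)² + (ad + bc)² = (ac + bd)² + (ad − bc)²:
  17 · 97 = 1649: from (1² + 4²)(4² + 9²), take (1·4 − 4·9, 1·9 + 4·4) = (4 − 36, 9 + 16) = (-32, 25); dropping signs (only squares matter) gives (32, 25); check 32² + 25² = 1024 + 625 = 1649 ✓.
  Scale by k = 5: (5·32, 5·25) = (160, 125).
Step 4: Order so x ≤ y and verify: 125² + 160² = 15625 + 25600 = 41225 = n. ✓

n = 41225 = 125² + 160² (one valid representation with x ≤ y).


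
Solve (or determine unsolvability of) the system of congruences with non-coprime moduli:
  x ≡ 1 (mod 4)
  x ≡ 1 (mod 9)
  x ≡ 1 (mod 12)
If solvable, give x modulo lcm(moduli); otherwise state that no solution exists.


Moduli 4, 9, 12 are not pairwise coprime, so CRT works modulo lcm(m_i) when all pairwise compatibility conditions hold.
Pairwise compatibility: gcd(m_i, m_j) must divide a_i - a_j for every pair.
Merge one congruence at a time:
  Start: x ≡ 1 (mod 4).
  Combine with x ≡ 1 (mod 9): gcd(4, 9) = 1; 1 - 1 = 0, which IS divisible by 1, so compatible.
    Write x = 1 + 4·t and substitute into x ≡ 1 (mod 9): 4·t ≡ 1 − 1 = 0 (mod 9).
    The inverse of 4 mod 9 is 7 (since 4·7 = 28 = 3·9 + 1), so t ≡ 7·0 = 0 ≡ 0 (mod 9).
    Then x = 1 + 4·0 = 1, valid modulo lcm(4, 9) = 36: x ≡ 1 (mod 36).
  Combine with x ≡ 1 (mod 12): gcd(36, 12) = 12; 1 - 1 = 0, which IS divisible by 12, so compatible.
    Write x = 1 + 36·t and substitute into x ≡ 1 (mod 12): 36·t ≡ 1 − 1 = 0 (mod 12).
    Divide the congruence (and modulus) by g = 12: 3·t ≡ 0 (mod 1).
    Modulo 1 every t works; take t = 0.
    Then x = 1 + 36·0 = 1, valid modulo lcm(36, 12) = 36: x ≡ 1 (mod 36).
Verify: 1 mod 4 = 1, 1 mod 9 = 1, 1 mod 12 = 1.

x ≡ 1 (mod 36).


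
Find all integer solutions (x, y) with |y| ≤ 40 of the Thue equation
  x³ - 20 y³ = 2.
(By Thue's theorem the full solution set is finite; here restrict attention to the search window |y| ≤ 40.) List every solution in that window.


The equation is x³ - 20y³ = 2. For fixed y, x³ = 20·y³ + 2, so a solution requires the RHS to be a perfect cube.
Strategy: iterate y from -40 to 40, compute RHS = 20·y³ + 2, and check whether it is a (positive or negative) perfect cube.
Check small values of y:
  y = 0: RHS = 2 is not a perfect cube.
  y = 1: RHS = 22 is not a perfect cube.
  y = -1: RHS = -18 is not a perfect cube.
  y = 2: RHS = 162 is not a perfect cube.
  y = -2: RHS = -158 is not a perfect cube.
  y = 3: RHS = 542 is not a perfect cube.
  y = -3: RHS = -538 is not a perfect cube.
Continuing the search up to |y| = 40 finds no solutions either.
No (x, y) in the scanned range satisfies the equation.

No integer solutions with |y| ≤ 40.


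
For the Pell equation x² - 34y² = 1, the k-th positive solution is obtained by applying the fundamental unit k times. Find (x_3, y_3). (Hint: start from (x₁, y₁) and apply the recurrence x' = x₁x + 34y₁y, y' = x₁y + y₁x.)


Step 1: Find the fundamental solution (x₁, y₁) of x² - 34y² = 1.
  Expand √34 as a continued fraction. a₀ = ⌊√34⌋ = 5; iterate m_{k+1} = d_k·a_k − m_k, d_{k+1} = (34 − m_{k+1}²)/d_k, a_{k+1} = ⌊(a₀ + m_{k+1})/d_{k+1}⌋ (starting m₀ = 0, d₀ = 1), with convergents p_k = a_k·p_{k-1} + p_{k-2}, q_k = a_k·q_{k-1} + q_{k-2} (p₋₁ = 1, q₋₁ = 0):
  k = 0: a₀ = 5; p₀/q₀ = 5/1; p₀² − 34·q₀² = 25 − 34 = -9.
  k = 1: m = 5, d = 9, a = ⌊(5 + 5)/9⌋ = 1; p/q = (1·5 + 1)/(1·1 + 0) = 6/1; p² − 34·q² = 36 − 34 = 2.
  k = 2: m = 4, d = 2, a = ⌊(5 + 4)/2⌋ = 4; p/q = (4·6 + 5)/(4·1 + 1) = 29/5; p² − 34·q² = 841 − 850 = -9.
  k = 3: m = 4, d = 9, a = ⌊(5 + 4)/9⌋ = 1; p/q = (1·29 + 6)/(1·5 + 1) = 35/6; p² − 34·q² = 1225 − 1224 = 1.
  The first convergent with p² − 34·q² = 1 gives the fundamental solution (x₁, y₁) = (35, 6).
Step 2: Apply the recurrence (x_{n+1}, y_{n+1}) = (x₁x_n + 34y₁y_n, x₁y_n + y₁x_n) repeatedly.
  From (x_1, y_1) = (35, 6): x_2 = 35·35 + 34·6·6 = 2449; y_2 = 35·6 + 6·35 = 420.
  From (x_2, y_2) = (2449, 420): x_3 = 35·2449 + 34·6·420 = 171395; y_3 = 35·420 + 6·2449 = 29394.
Step 3: Verify x_3² - 34·y_3² = 29376246025 - 29376246024 = 1 (should be 1). ✓

(x_1, y_1) = (35, 6); (x_3, y_3) = (171395, 29394).
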